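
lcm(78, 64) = 2496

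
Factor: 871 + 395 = 2^1*3^1*211^1 = 1266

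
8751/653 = 13 + 262/653 ≈ 13.40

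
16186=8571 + 7615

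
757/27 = 28 + 1/27 ≈ 28.04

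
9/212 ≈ 0.0425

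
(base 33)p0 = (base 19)258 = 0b1100111001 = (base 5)11300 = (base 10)825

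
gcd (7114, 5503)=1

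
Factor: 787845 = 3^1 * 5^1 * 53^1 * 991^1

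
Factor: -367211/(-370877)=601^1*607^(-1)=601/607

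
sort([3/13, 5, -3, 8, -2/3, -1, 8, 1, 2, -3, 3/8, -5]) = [-5, -3, -3, -1, -2/3, 3/13, 3/8, 1, 2, 5, 8, 8]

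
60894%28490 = 3914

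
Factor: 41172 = 2^2 * 3^1 * 47^1 * 73^1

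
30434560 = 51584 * 590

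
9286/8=4643/4=1160.75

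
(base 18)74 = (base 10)130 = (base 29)4e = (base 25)55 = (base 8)202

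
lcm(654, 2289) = 4578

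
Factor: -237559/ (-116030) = 2^ (-1)*5^ (-1)*7^1*41^ (-1)*283^ (-1)*33937^1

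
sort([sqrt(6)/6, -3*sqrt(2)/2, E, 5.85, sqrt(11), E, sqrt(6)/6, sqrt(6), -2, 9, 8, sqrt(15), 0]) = [-3*sqrt(2)/2, -2, 0, sqrt(6)/6, sqrt(6)/6, sqrt(6), E, E, sqrt(11), sqrt(15), 5.85, 8, 9]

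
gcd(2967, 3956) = 989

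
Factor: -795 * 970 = -1 * 2^1 * 3^1 * 5^2 * 53^1 * 97^1 = -771150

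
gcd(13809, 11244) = 3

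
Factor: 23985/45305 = 3^2 * 17^(-1) = 9/17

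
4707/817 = 5 + 622/817 ≈ 5.76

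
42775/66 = 648 + 7/66 ≈ 648.11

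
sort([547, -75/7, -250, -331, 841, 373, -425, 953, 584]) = [-425, -331, -250, -75/7, 373, 547, 584, 841, 953]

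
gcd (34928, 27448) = 8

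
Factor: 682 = 2^1 * 11^1 * 31^1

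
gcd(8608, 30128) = 4304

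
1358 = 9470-8112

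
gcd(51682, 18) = 2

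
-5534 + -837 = -6371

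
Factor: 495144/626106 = 2^2 * 3^1 * 23^1 * 349^(-1) = 276/349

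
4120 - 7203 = -3083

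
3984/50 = 79+17/25 = 79.68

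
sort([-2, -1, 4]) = [-2, -1, 4]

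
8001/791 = 10+13/113 ≈ 10.12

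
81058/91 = 890+68/91≈890.75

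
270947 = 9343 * 29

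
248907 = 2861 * 87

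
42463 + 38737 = 81200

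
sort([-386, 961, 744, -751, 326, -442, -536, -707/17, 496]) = [-751, -536, -442, -386, -707/17, 326, 496, 744, 961]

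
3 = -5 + 8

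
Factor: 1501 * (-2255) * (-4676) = 2^2 * 5^1 * 7^1 * 11^1 * 19^1 * 41^1 * 79^1 * 167^1 = 15827114380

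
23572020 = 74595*316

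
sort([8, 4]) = [4, 8]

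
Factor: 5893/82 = 2^(-1)*41^(-1)*71^1*83^1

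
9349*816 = 7628784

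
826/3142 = 413/1571 ≈ 0.263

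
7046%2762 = 1522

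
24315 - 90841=-66526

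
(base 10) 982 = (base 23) 1jg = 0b1111010110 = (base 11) 813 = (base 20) 292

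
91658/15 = 6110+8/15 ≈ 6110.53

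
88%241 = 88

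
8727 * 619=5402013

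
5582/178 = 31 + 32/89≈31.36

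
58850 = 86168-27318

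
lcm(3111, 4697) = 239547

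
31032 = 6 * 5172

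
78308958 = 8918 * 8781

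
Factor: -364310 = -1 * 2^1 * 5^1 * 17^1 * 2143^1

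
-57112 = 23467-80579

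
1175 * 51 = 59925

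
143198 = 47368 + 95830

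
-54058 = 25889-79947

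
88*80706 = 7102128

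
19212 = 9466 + 9746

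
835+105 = 940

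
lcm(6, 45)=90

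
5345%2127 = 1091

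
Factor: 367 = 367^1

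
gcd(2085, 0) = 2085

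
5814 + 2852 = 8666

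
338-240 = 98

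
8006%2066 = 1808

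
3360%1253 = 854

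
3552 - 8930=-5378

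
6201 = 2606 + 3595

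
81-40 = 41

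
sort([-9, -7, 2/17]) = [-9, -7, 2/17]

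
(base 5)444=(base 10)124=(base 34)3m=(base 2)1111100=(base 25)4o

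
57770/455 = 11554/91 ≈ 126.97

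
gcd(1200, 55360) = 80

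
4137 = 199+3938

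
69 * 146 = 10074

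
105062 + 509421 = 614483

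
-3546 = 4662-8208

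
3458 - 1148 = 2310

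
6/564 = 1/94 ≈ 0.0106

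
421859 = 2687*157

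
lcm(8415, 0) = 0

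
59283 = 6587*9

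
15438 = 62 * 249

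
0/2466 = 0 = 0.00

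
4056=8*507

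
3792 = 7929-4137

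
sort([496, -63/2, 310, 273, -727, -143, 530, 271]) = [-727, -143, -63/2, 271, 273, 310, 496, 530]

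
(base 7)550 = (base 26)ak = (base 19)ee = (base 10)280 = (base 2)100011000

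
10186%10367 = 10186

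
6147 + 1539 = 7686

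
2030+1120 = 3150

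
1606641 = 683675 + 922966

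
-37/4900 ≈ -0.00755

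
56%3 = 2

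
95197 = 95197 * 1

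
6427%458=15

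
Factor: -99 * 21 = -1 * 3^3 * 7^1 * 11^1 = -2079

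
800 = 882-82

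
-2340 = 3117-5457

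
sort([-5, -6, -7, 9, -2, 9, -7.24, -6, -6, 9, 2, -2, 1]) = [-7.24, -7, -6, -6, -6, -5, -2, -2, 1, 2, 9, 9, 9]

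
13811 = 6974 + 6837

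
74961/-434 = -172 - 313/434 ≈ -172.72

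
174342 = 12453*14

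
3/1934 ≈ 0.00155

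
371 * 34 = 12614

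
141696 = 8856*16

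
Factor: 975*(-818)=-1*2^1*3^1*5^2*13^1*409^1=-797550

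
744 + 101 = 845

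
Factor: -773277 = -1 * 3^1 * 383^1 * 673^1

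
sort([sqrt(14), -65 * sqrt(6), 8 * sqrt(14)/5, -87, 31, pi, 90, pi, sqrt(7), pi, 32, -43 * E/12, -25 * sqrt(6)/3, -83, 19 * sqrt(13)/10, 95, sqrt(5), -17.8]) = [-65 * sqrt(6), -87, -83, -25 * sqrt(6)/3, -17.8, -43 * E/12, sqrt(5), sqrt(7), pi, pi, pi, sqrt(14), 8 * sqrt(14)/5, 19 * sqrt(13)/10, 31, 32, 90, 95]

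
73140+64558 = 137698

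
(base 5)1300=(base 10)200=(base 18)b2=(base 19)aa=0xc8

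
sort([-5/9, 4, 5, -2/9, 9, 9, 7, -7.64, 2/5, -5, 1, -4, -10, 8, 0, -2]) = [-10, -7.64, -5, -4, -2, -5/9, -2/9, 0, 2/5, 1, 4, 5, 7, 8, 9, 9]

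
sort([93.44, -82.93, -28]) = [-82.93, -28, 93.44]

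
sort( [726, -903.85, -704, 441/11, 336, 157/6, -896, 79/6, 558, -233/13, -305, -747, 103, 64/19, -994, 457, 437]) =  [-994, -903.85, -896, -747, -704, -305, -233/13, 64/19, 79/6, 157/6, 441/11, 103, 336, 437, 457, 558, 726]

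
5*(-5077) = -25385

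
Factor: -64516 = -1*2^2*127^2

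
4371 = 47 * 93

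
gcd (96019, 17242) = 1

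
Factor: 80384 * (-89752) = -1 * 2^12 * 13^1 * 157^1 * 863^1 = -7214624768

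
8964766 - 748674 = 8216092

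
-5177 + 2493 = -2684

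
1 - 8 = -7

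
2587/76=34 + 3/76≈34.04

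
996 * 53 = 52788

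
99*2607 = 258093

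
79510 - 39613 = 39897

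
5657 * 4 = 22628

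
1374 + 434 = 1808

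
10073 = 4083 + 5990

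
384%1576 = 384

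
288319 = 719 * 401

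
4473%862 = 163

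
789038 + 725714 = 1514752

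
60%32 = 28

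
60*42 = 2520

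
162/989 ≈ 0.164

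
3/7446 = 1/2482≈0.000403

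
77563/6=12927 + 1/6 ≈ 12927.17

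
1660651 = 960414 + 700237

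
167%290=167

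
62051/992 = 62 + 547/992 ≈ 62.55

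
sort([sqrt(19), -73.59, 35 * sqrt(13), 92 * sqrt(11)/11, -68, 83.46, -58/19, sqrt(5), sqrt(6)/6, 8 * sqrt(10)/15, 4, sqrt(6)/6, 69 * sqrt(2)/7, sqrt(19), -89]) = [-89, -73.59, -68, -58/19, sqrt(6)/6, sqrt(6)/6, 8 * sqrt(10)/15, sqrt(5), 4, sqrt(19), sqrt(19), 69 * sqrt(2)/7, 92 * sqrt(11)/11, 83.46, 35 * sqrt(13)]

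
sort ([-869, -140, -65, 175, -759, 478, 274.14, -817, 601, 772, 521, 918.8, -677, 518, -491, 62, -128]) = [-869, -817, -759, -677, -491, -140, -128, -65, 62, 175, 274.14, 478, 518, 521, 601, 772, 918.8]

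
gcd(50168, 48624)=8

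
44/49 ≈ 0.898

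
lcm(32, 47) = 1504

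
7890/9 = 876+2/3 ≈ 876.67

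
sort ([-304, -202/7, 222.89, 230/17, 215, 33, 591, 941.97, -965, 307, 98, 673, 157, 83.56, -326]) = [-965, -326, -304, -202/7, 230/17, 33, 83.56, 98, 157, 215, 222.89, 307, 591, 673, 941.97]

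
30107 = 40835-10728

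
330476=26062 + 304414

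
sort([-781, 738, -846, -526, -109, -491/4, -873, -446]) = [-873, -846, -781, -526, -446, -491/4, -109, 738]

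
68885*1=68885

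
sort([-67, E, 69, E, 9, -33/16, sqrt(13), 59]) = [-67, -33/16, E, E, sqrt(13), 9, 59, 69]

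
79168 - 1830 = 77338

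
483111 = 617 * 783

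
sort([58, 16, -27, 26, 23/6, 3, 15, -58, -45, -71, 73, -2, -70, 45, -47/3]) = [-71, -70, -58, -45, -27, -47/3, -2, 3, 23/6, 15, 16, 26, 45, 58, 73]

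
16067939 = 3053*5263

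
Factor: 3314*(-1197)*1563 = -1*2^1*3^3*7^1*19^1*521^1*1657^1 = -6200199054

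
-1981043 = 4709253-6690296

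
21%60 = 21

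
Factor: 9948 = 2^2*3^1*829^1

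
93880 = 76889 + 16991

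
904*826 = 746704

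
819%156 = 39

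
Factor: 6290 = 2^1 * 5^1 * 17^1 * 37^1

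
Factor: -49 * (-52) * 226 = 2^3 * 7^2 * 13^1 * 113^1 = 575848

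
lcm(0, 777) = 0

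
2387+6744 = 9131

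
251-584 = -333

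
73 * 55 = 4015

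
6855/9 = 761 + 2/3 ≈ 761.67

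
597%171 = 84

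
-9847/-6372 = 1 + 3475/6372 ≈ 1.55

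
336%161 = 14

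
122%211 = 122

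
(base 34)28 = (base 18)44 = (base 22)3a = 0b1001100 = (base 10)76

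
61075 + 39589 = 100664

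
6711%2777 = 1157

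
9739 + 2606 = 12345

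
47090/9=5232 + 2/9 ≈ 5232.22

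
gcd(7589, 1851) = 1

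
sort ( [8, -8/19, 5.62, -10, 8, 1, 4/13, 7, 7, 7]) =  [-10, -8/19, 4/13, 1, 5.62, 7, 7, 7, 8, 8]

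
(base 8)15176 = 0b1101001111110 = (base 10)6782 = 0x1a7e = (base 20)gj2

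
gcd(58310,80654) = 98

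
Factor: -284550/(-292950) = 3^(-2)*31^(-1)*271^1 = 271/279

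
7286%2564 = 2158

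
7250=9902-2652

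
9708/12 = 809 = 809.00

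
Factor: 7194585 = 3^1*5^1*479639^1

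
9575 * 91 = 871325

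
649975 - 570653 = 79322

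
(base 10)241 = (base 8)361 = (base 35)6v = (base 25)9g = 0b11110001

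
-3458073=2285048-5743121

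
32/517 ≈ 0.0619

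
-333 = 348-681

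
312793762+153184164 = 465977926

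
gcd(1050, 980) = 70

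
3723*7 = 26061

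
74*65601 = 4854474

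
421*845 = 355745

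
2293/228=10+13/228≈10.06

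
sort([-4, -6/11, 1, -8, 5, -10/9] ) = [-8, -4, -10/9, -6/11, 1, 5] 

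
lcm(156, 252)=3276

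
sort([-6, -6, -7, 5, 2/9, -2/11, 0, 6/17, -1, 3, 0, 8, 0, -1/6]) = [-7, -6, -6, -1, -2/11, -1/6, 0, 0, 0, 2/9, 6/17, 3, 5, 8]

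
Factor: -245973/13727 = -1*3^1*13^1*17^1*37^(-1) = -663/37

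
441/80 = 5 + 41/80 ≈ 5.51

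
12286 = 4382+7904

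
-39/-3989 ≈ 0.00978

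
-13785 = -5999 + -7786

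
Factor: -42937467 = -1*3^1*14312489^1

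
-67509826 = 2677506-70187332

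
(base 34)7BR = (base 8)20455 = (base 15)27B3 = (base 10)8493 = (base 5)232433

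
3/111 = 1/37 ≈ 0.0270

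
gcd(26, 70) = 2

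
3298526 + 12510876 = 15809402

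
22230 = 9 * 2470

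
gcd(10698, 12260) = 2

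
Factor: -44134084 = -1 * 2^2 * 11033521^1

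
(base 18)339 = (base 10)1035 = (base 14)53d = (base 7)3006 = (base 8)2013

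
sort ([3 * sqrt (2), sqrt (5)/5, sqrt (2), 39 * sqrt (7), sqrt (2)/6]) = [sqrt (2)/6, sqrt (5)/5, sqrt (2), 3 * sqrt (2), 39 * sqrt (7)]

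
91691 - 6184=85507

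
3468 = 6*578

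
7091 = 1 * 7091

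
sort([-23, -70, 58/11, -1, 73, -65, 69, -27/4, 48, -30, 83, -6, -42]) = [-70, -65, -42, -30, -23, -27/4, -6, -1, 58/11, 48, 69, 73, 83]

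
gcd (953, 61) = 1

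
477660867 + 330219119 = 807879986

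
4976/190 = 2488/95 ≈ 26.19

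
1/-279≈-0.00358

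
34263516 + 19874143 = 54137659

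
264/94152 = 11/3923 ≈ 0.00280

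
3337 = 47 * 71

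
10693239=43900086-33206847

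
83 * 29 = 2407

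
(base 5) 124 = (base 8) 47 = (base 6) 103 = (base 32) 17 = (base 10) 39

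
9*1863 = 16767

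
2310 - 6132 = -3822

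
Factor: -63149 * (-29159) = 13^1 * 2243^1 * 63149^1 = 1841361691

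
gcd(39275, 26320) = 5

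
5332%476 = 96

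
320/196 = 1 + 31/49 ≈ 1.63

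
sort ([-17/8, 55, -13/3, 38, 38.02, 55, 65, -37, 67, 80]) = [-37, -13/3, -17/8, 38, 38.02, 55, 55, 65, 67, 80]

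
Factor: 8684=2^2*13^1*167^1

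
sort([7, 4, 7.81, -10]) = [-10, 4, 7, 7.81]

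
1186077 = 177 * 6701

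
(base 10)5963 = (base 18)1075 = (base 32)5qb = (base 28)7gr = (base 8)13513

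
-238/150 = -119/75 ≈ -1.59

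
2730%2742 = 2730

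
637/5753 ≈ 0.111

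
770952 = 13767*56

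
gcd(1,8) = 1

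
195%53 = 36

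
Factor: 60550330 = 2^1*5^1*179^1*33827^1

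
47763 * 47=2244861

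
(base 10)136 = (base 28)4o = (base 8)210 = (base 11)114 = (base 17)80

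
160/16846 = 80/8423≈0.00950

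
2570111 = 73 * 35207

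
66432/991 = 67 + 35/991 ≈ 67.04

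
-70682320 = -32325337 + -38356983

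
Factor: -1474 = -1 * 2^1 * 11^1 * 67^1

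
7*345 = 2415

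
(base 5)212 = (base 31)1q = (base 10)57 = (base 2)111001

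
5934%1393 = 362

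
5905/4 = 1476+1/4 = 1476.25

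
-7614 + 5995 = -1619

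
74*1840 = 136160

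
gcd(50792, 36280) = 7256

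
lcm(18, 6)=18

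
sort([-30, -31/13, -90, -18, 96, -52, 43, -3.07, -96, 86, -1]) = [-96, -90, -52, -30, -18, -3.07, -31/13, -1, 43, 86, 96]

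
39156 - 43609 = -4453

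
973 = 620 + 353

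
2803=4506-1703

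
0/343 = 0 = 0.00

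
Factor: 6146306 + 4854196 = 2^1 * 3^3 * 203713^1 = 11000502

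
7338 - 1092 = 6246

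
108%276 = 108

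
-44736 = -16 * 2796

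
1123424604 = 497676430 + 625748174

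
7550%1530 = 1430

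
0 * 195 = 0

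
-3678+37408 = 33730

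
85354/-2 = -42677 = -42677.00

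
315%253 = 62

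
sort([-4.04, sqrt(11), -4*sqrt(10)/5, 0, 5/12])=[-4.04, -4*sqrt(10)/5, 0, 5/12, sqrt(11)]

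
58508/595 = 98+198/595 ≈ 98.33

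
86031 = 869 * 99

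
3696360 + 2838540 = 6534900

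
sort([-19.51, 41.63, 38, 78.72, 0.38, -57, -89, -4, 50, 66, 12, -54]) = [-89, -57, -54, -19.51, -4, 0.38, 12, 38, 41.63, 50, 66, 78.72]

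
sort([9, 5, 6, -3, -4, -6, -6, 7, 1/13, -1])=[-6, -6, -4, -3, -1, 1/13, 5, 6, 7, 9]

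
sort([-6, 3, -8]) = [-8, -6, 3]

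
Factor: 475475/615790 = 2^(-1)*5^1*11^1*13^1*463^(-1) = 715/926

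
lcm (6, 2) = 6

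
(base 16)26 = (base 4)212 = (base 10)38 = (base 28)1a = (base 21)1h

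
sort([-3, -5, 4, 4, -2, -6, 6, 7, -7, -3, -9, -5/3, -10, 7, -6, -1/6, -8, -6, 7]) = [-10, -9, -8, -7, -6, -6, -6, -5, -3, -3, -2, -5/3, -1/6, 4, 4, 6, 7, 7, 7]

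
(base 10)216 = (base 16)d8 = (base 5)1331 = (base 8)330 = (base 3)22000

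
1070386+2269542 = 3339928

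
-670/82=-335/41 ≈ -8.17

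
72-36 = 36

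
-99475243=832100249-931575492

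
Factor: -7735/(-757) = 5^1*7^1*13^1*17^1*757^(-1)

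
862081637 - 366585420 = 495496217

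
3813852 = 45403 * 84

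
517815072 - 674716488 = -156901416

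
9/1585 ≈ 0.00568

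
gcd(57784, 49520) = 8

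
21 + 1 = 22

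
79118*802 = 63452636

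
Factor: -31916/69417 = -1*2^2*3^(-4)*79^1*101^1*857^(-1) 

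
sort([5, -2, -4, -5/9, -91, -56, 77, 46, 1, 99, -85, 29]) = [-91, -85, -56, -4, -2, -5/9, 1, 5, 29, 46, 77, 99]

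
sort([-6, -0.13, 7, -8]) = [-8, -6, -0.13, 7]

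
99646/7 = 14235 + 1/7 ≈ 14235.14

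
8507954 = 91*93494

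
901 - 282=619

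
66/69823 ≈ 0.000945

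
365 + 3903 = 4268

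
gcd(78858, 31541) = 1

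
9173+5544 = 14717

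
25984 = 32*812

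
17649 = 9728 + 7921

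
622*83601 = 51999822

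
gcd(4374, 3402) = 486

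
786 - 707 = 79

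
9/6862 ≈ 0.00131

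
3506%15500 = 3506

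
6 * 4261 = 25566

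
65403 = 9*7267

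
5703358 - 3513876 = 2189482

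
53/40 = 1 + 13/40 ≈ 1.33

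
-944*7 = -6608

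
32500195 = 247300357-214800162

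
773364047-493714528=279649519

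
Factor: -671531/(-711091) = 7^1*97^1*719^(-1) = 679/719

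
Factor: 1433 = 1433^1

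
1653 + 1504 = 3157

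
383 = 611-228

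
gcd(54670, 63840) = 70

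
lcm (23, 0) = 0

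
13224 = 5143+8081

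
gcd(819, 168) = 21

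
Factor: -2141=-1 * 2141^1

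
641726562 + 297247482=938974044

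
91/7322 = 13/1046 ≈ 0.0124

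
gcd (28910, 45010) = 70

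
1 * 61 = 61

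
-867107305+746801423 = -120305882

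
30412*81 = 2463372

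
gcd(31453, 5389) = 1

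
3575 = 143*25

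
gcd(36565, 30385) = 515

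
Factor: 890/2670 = 3^(-1) = 1/3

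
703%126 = 73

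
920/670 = 92/67 ≈ 1.37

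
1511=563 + 948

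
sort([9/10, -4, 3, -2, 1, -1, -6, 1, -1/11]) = [-6, -4, -2, -1, -1/11, 9/10, 1, 1, 3]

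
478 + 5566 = 6044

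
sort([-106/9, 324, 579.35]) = [-106/9, 324, 579.35]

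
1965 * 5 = 9825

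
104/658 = 52/329 ≈ 0.158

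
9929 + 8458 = 18387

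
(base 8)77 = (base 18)39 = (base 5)223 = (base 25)2d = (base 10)63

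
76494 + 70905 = 147399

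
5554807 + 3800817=9355624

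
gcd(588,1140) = 12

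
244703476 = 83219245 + 161484231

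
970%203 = 158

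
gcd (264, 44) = 44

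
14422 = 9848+4574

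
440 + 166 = 606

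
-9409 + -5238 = -14647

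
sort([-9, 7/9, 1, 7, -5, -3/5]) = [-9, -5, -3/5, 7/9, 1, 7]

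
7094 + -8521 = -1427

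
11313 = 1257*9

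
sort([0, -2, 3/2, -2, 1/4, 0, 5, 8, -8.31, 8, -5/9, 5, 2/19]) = [-8.31, -2, -2, -5/9, 0, 0, 2/19, 1/4, 3/2, 5, 5, 8, 8]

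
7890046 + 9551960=17442006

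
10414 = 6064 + 4350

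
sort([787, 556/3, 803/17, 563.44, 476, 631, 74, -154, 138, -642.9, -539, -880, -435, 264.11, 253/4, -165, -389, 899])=[-880, -642.9, -539, -435, -389, -165, -154, 803/17, 253/4, 74, 138, 556/3, 264.11, 476, 563.44, 631, 787, 899]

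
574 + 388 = 962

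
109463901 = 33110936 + 76352965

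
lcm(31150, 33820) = 1183700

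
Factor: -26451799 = -1*11^1*29^1*101^1*821^1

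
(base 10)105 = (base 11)96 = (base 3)10220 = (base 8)151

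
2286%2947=2286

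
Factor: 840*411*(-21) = -1*2^3*3^3*5^1*7^2*137^1 = -7250040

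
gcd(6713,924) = 7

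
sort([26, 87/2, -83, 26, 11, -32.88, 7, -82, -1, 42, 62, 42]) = [-83, -82, -32.88, -1, 7, 11, 26, 26, 42, 42, 87/2, 62]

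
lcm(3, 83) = 249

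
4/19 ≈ 0.211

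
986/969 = 1 + 1/57 ≈ 1.02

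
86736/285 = 28912/95 ≈ 304.34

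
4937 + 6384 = 11321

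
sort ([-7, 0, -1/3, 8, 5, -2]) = [-7, -2, -1/3, 0, 5, 8]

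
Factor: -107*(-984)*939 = 2^3*3^2*41^1*107^1*313^1 = 98865432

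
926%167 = 91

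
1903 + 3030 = 4933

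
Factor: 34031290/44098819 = 2^1*5^1*47^1*61^1*97^ (-1)*1187^1*454627^ (-1)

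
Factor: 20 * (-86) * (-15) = 2^3 * 3^1 * 5^2 * 43^1 = 25800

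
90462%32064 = 26334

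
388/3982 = 194/1991 ≈ 0.0974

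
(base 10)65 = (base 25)2f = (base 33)1w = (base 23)2j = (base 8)101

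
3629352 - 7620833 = -3991481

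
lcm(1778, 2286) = 16002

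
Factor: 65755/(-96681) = -1*3^(-1)*5^1*13^(-1)*37^(-1)*67^(-1)*13151^1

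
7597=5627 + 1970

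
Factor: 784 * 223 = 2^4 * 7^2 * 223^1 = 174832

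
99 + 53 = 152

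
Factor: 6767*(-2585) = -1*5^1*11^1*47^1*67^1*101^1 = -17492695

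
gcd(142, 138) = 2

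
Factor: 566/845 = 2^1 * 5^(-1) * 13^(-2) * 283^1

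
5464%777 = 25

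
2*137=274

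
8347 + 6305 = 14652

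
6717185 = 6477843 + 239342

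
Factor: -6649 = -1*61^1*109^1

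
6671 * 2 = 13342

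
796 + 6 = 802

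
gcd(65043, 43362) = 21681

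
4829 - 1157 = 3672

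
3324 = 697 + 2627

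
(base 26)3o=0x66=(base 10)102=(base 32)36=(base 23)4a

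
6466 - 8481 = -2015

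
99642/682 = 49821/341 ≈ 146.10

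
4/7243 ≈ 0.000552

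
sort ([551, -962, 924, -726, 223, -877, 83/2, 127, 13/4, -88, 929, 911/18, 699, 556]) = [-962, -877, -726, -88, 13/4, 83/2, 911/18, 127, 223, 551, 556, 699, 924, 929]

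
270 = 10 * 27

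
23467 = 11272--12195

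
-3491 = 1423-4914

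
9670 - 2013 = 7657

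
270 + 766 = 1036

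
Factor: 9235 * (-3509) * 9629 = -1 * 5^1 * 11^2 * 29^1 * 1847^1 * 9629^1 = -312033666835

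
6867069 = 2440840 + 4426229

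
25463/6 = 4243+5/6 ≈ 4243.83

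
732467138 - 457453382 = 275013756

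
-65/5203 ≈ -0.0125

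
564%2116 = 564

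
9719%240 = 119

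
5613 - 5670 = -57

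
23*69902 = 1607746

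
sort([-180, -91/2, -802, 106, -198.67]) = [-802, -198.67, -180, -91/2, 106]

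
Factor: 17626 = 2^1 * 7^1 * 1259^1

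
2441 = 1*2441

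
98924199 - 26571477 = 72352722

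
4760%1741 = 1278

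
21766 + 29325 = 51091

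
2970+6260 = 9230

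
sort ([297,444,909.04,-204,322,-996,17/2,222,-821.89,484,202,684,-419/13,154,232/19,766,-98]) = [-996,-821.89,-204,-98,-419/13,17/2,232/19,154,202,222,297,322,444,484,684,766,909.04]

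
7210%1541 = 1046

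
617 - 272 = 345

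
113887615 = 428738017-314850402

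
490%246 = 244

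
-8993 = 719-9712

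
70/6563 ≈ 0.0107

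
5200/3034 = 1 + 1083/1517 ≈ 1.71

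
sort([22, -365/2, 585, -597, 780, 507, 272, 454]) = [-597, -365/2, 22, 272, 454, 507, 585, 780]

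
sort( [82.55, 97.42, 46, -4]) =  [-4, 46, 82.55, 97.42]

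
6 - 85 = -79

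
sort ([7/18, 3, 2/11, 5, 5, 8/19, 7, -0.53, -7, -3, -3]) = [-7, -3, -3, -0.53, 2/11, 7/18, 8/19, 3, 5, 5, 7]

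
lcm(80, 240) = 240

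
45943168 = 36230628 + 9712540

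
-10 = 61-71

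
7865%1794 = 689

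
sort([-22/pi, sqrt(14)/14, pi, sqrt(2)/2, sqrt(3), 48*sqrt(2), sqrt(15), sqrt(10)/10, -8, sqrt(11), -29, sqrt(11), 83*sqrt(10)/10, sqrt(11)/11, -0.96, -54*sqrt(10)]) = [-54*sqrt(10), -29, -8, -22/pi, -0.96, sqrt(14)/14, sqrt(11)/11, sqrt(10)/10, sqrt(2)/2, sqrt(3), pi, sqrt(11), sqrt(11), sqrt(15), 83*sqrt(10)/10, 48*sqrt(2)]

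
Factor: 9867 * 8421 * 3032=2^3 * 3^2 * 7^1 * 11^1 * 13^1 * 23^1 * 379^1 * 401^1=251928901224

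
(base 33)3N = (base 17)73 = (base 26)4I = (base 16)7A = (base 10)122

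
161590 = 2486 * 65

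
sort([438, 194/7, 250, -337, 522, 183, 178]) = [-337, 194/7, 178, 183, 250, 438, 522]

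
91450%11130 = 2410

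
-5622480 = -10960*513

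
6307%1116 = 727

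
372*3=1116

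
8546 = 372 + 8174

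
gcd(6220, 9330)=3110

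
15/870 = 1/58 ≈ 0.0172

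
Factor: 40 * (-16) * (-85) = 2^7 * 5^2 * 17^1 = 54400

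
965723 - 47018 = 918705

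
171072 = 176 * 972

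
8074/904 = 4037/452 ≈ 8.93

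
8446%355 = 281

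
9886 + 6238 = 16124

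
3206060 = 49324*65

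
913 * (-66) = -60258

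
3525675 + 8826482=12352157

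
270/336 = 45/56 ≈ 0.804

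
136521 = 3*45507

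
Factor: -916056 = -1*2^3*3^3*4241^1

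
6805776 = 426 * 15976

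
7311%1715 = 451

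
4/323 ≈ 0.0124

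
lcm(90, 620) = 5580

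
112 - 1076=-964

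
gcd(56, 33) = 1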